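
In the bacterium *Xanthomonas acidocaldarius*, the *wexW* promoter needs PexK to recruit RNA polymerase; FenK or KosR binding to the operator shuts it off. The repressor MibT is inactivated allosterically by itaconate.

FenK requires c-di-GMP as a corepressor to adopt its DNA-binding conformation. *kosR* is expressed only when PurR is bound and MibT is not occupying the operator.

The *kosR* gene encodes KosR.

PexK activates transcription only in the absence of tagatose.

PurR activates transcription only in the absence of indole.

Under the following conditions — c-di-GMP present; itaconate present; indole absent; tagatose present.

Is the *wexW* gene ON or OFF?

c-di-GMP is present, so FenK is active.
Indole is absent, so PurR is active.
Itaconate is present, so MibT is inactive.
No repressor is bound and PurR is active, so *kosR* is transcribed.
So KosR is produced and active.
Tagatose is present, so PexK is inactive.
With repressor FenK bound, *wexW* is not transcribed.

OFF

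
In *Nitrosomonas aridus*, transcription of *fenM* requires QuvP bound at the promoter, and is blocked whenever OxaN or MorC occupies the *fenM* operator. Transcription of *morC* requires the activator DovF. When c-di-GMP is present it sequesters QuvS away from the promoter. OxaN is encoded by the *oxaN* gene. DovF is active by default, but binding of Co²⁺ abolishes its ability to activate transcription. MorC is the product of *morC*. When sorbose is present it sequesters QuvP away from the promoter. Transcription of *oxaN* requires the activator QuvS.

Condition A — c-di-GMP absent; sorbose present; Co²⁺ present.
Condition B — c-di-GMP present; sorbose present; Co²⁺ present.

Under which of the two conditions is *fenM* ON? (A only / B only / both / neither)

neither

Condition A:
c-di-GMP is absent, so QuvS is active.
No repressor is bound and QuvS is active, so *oxaN* is transcribed.
So OxaN is produced and active.
Sorbose is present, so QuvP is inactive.
Co²⁺ is present, so DovF is inactive.
Required activator DovF is absent, so *morC* is not transcribed.
So MorC is not produced.
With repressor OxaN bound, *fenM* is not transcribed.
→ *fenM* is OFF in A.
Condition B:
c-di-GMP is present, so QuvS is inactive.
Required activator QuvS is absent, so *oxaN* is not transcribed.
So OxaN is not produced.
Sorbose is present, so QuvP is inactive.
Co²⁺ is present, so DovF is inactive.
Required activator DovF is absent, so *morC* is not transcribed.
So MorC is not produced.
Required activator QuvP is absent, so *fenM* is not transcribed.
→ *fenM* is OFF in B.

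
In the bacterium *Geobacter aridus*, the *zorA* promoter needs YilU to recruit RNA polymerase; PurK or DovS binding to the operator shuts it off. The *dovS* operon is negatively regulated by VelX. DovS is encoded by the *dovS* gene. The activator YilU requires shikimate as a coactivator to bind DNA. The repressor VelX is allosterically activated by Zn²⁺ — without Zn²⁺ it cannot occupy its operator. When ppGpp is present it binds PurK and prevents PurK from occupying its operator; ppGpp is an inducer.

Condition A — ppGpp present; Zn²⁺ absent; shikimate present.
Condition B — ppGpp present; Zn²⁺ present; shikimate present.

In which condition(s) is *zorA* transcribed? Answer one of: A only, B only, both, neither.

B only

Condition A:
ppGpp is present, so PurK is inactive.
Zn²⁺ is absent, so VelX is inactive.
With no repressor bound, *dovS* is transcribed.
So DovS is produced and active.
Shikimate is present, so YilU is active.
With repressor DovS bound, *zorA* is not transcribed.
→ *zorA* is OFF in A.
Condition B:
ppGpp is present, so PurK is inactive.
Zn²⁺ is present, so VelX is active.
With repressor VelX bound, *dovS* is not transcribed.
So DovS is not produced.
Shikimate is present, so YilU is active.
No repressor is bound and YilU is active, so *zorA* is transcribed.
→ *zorA* is ON in B.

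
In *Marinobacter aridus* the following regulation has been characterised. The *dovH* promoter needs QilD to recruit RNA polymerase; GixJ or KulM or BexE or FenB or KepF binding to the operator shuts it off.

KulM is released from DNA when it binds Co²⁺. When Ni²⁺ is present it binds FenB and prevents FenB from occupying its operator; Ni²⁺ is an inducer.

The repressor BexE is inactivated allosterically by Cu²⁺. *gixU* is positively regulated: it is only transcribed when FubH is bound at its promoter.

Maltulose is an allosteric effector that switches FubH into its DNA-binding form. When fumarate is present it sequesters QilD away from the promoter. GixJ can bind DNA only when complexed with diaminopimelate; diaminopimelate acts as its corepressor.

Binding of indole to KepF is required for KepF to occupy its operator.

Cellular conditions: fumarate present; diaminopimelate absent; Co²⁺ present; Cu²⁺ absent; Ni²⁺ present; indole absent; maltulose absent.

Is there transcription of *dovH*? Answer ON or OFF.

Diaminopimelate is absent, so GixJ is inactive.
Fumarate is present, so QilD is inactive.
Co²⁺ is present, so KulM is inactive.
Cu²⁺ is absent, so BexE is active.
Ni²⁺ is present, so FenB is inactive.
Indole is absent, so KepF is inactive.
With repressor BexE bound, *dovH* is not transcribed.

OFF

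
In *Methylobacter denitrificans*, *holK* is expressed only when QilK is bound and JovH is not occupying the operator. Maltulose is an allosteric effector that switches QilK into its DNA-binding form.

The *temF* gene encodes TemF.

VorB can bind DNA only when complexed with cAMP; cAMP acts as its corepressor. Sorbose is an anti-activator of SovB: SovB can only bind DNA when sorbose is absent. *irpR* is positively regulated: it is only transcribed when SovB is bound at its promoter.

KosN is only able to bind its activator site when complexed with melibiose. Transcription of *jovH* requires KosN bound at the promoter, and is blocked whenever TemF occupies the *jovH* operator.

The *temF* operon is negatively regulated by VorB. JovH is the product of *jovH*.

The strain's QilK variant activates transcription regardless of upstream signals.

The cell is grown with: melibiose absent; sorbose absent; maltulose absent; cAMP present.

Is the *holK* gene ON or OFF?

ON

Melibiose is absent, so KosN is inactive.
cAMP is present, so VorB is active.
With repressor VorB bound, *temF* is not transcribed.
So TemF is not produced.
Required activator KosN is absent, so *jovH* is not transcribed.
So JovH is not produced.
QilK is constitutively active in this strain.
No repressor is bound and QilK is active, so *holK* is transcribed.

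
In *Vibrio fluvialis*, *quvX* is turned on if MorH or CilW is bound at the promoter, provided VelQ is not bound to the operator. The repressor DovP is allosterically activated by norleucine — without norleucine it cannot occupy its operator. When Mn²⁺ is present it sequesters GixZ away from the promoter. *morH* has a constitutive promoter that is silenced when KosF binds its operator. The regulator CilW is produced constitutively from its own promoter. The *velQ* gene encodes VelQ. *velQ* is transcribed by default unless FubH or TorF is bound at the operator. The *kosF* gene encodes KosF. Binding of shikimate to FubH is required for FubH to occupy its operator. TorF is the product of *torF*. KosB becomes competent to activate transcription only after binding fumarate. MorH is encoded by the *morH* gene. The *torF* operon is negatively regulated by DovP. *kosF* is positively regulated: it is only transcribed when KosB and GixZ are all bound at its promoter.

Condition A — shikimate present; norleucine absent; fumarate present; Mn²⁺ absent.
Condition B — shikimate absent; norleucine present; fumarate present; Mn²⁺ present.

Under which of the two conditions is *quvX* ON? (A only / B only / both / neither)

Condition A:
Shikimate is present, so FubH is active.
Norleucine is absent, so DovP is inactive.
With no repressor bound, *torF* is transcribed.
So TorF is produced and active.
With repressor FubH bound, *velQ* is not transcribed.
So VelQ is not produced.
Fumarate is present, so KosB is active.
Mn²⁺ is absent, so GixZ is active.
No repressor is bound and KosB and GixZ are active, so *kosF* is transcribed.
So KosF is produced and active.
With repressor KosF bound, *morH* is not transcribed.
So MorH is not produced.
CilW is produced constitutively and is active.
Activator CilW is present, so *quvX* is transcribed.
→ *quvX* is ON in A.
Condition B:
Shikimate is absent, so FubH is inactive.
Norleucine is present, so DovP is active.
With repressor DovP bound, *torF* is not transcribed.
So TorF is not produced.
With no repressor bound, *velQ* is transcribed.
So VelQ is produced and active.
Fumarate is present, so KosB is active.
Mn²⁺ is present, so GixZ is inactive.
Required activator GixZ is absent, so *kosF* is not transcribed.
So KosF is not produced.
With no repressor bound, *morH* is transcribed.
So MorH is produced and active.
CilW is produced constitutively and is active.
With repressor VelQ bound, *quvX* is not transcribed.
→ *quvX* is OFF in B.

A only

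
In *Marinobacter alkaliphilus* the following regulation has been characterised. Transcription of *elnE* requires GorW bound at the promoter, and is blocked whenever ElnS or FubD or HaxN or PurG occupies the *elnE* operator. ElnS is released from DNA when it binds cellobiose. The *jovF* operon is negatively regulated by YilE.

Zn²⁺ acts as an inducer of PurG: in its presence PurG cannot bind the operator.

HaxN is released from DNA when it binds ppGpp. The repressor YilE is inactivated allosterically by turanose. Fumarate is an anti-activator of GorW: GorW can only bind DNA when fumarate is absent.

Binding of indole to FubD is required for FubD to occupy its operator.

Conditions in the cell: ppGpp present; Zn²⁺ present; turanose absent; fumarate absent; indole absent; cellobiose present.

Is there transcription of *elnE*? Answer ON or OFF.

ON

Cellobiose is present, so ElnS is inactive.
Indole is absent, so FubD is inactive.
Fumarate is absent, so GorW is active.
ppGpp is present, so HaxN is inactive.
Zn²⁺ is present, so PurG is inactive.
No repressor is bound and GorW is active, so *elnE* is transcribed.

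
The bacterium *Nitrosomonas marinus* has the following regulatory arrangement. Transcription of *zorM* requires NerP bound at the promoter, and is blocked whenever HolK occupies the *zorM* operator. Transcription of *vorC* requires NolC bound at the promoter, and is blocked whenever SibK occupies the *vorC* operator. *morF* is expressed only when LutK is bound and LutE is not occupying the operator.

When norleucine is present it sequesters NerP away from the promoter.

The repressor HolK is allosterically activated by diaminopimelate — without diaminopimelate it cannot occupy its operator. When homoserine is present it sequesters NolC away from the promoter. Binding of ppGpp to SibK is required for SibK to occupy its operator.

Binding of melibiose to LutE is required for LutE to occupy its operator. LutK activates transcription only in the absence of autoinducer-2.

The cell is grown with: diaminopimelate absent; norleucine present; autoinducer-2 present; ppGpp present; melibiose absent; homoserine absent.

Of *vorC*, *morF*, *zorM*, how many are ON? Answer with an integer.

0

ppGpp is present, so SibK is active.
Homoserine is absent, so NolC is active.
With repressor SibK bound, *vorC* is not transcribed.
→ *vorC* is OFF.
Melibiose is absent, so LutE is inactive.
Autoinducer-2 is present, so LutK is inactive.
Required activator LutK is absent, so *morF* is not transcribed.
→ *morF* is OFF.
Norleucine is present, so NerP is inactive.
Diaminopimelate is absent, so HolK is inactive.
Required activator NerP is absent, so *zorM* is not transcribed.
→ *zorM* is OFF.
0 of the 3 genes are transcribed.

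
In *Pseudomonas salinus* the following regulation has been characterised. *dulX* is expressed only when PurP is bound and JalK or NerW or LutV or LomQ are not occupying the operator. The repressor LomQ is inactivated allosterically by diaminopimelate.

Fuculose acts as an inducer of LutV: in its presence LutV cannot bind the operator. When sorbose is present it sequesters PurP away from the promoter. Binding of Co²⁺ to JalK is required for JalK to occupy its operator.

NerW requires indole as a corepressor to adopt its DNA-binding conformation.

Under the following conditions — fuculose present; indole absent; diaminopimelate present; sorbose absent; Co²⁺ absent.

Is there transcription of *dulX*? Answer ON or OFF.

ON

Co²⁺ is absent, so JalK is inactive.
Sorbose is absent, so PurP is active.
Indole is absent, so NerW is inactive.
Fuculose is present, so LutV is inactive.
Diaminopimelate is present, so LomQ is inactive.
No repressor is bound and PurP is active, so *dulX* is transcribed.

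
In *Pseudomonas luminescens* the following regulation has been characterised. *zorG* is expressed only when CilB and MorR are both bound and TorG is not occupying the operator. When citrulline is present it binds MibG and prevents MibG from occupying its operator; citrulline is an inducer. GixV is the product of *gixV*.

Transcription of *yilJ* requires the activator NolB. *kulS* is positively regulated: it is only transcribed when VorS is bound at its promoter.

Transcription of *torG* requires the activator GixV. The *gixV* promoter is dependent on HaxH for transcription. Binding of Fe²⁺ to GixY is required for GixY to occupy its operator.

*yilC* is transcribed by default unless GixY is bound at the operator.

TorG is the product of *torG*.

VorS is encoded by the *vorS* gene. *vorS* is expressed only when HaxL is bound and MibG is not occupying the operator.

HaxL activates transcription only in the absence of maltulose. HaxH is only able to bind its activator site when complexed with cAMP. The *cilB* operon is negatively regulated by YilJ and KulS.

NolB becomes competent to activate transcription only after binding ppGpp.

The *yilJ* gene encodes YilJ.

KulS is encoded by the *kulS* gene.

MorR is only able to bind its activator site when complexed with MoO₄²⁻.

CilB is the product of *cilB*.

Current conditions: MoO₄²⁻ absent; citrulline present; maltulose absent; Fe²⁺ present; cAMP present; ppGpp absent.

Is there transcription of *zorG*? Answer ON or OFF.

ppGpp is absent, so NolB is inactive.
Required activator NolB is absent, so *yilJ* is not transcribed.
So YilJ is not produced.
Citrulline is present, so MibG is inactive.
Maltulose is absent, so HaxL is active.
No repressor is bound and HaxL is active, so *vorS* is transcribed.
So VorS is produced and active.
No repressor is bound and VorS is active, so *kulS* is transcribed.
So KulS is produced and active.
With repressor KulS bound, *cilB* is not transcribed.
So CilB is not produced.
MoO₄²⁻ is absent, so MorR is inactive.
cAMP is present, so HaxH is active.
No repressor is bound and HaxH is active, so *gixV* is transcribed.
So GixV is produced and active.
No repressor is bound and GixV is active, so *torG* is transcribed.
So TorG is produced and active.
With repressor TorG bound, *zorG* is not transcribed.

OFF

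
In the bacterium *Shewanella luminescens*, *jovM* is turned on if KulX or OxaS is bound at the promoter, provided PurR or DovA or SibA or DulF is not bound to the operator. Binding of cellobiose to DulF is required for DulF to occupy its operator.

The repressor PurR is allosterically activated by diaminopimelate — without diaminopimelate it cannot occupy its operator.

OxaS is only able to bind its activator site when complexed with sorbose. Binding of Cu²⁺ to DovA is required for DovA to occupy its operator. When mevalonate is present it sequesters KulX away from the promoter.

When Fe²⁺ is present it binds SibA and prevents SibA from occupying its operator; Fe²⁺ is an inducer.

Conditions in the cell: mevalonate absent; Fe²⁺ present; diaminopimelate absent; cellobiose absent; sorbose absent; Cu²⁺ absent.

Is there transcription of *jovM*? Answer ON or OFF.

Diaminopimelate is absent, so PurR is inactive.
Cu²⁺ is absent, so DovA is inactive.
Mevalonate is absent, so KulX is active.
Fe²⁺ is present, so SibA is inactive.
Sorbose is absent, so OxaS is inactive.
Cellobiose is absent, so DulF is inactive.
Activator KulX is present, so *jovM* is transcribed.

ON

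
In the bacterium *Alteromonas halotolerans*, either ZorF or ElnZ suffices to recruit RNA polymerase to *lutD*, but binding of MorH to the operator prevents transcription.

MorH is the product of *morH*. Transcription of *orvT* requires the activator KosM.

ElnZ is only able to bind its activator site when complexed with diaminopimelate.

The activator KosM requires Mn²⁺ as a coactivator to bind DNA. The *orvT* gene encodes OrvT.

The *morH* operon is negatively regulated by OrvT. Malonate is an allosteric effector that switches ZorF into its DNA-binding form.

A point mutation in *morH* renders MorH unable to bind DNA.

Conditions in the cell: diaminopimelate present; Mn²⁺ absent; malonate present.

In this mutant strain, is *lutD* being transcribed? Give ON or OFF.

Malonate is present, so ZorF is active.
MorH is non-functional in this strain, so it has no effect.
Diaminopimelate is present, so ElnZ is active.
Activator ZorF is present, so *lutD* is transcribed.

ON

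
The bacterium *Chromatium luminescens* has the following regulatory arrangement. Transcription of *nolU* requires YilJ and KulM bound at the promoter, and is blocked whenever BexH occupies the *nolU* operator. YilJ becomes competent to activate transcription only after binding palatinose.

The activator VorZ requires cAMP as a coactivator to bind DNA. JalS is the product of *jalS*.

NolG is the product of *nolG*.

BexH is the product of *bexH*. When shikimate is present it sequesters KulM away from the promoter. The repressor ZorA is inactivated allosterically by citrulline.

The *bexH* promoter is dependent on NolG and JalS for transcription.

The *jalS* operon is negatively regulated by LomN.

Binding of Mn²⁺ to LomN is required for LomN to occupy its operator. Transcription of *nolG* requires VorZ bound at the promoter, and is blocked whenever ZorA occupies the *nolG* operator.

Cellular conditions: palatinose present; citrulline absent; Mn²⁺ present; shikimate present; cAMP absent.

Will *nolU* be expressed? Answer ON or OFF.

OFF

Palatinose is present, so YilJ is active.
Citrulline is absent, so ZorA is active.
cAMP is absent, so VorZ is inactive.
With repressor ZorA bound, *nolG* is not transcribed.
So NolG is not produced.
Mn²⁺ is present, so LomN is active.
With repressor LomN bound, *jalS* is not transcribed.
So JalS is not produced.
Required activator NolG is absent, so *bexH* is not transcribed.
So BexH is not produced.
Shikimate is present, so KulM is inactive.
Required activator KulM is absent, so *nolU* is not transcribed.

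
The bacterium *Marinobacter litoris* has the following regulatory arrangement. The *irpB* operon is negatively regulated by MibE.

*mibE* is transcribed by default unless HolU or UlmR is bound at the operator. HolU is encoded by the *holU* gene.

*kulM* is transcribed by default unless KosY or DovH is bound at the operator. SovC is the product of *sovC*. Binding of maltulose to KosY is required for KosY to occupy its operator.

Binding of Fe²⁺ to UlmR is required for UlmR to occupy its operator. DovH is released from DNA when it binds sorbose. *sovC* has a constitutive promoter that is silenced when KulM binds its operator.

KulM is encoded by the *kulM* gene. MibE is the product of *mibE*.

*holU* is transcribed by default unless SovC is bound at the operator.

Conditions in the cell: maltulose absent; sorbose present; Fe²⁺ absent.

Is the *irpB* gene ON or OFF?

ON

Maltulose is absent, so KosY is inactive.
Sorbose is present, so DovH is inactive.
With no repressor bound, *kulM* is transcribed.
So KulM is produced and active.
With repressor KulM bound, *sovC* is not transcribed.
So SovC is not produced.
With no repressor bound, *holU* is transcribed.
So HolU is produced and active.
Fe²⁺ is absent, so UlmR is inactive.
With repressor HolU bound, *mibE* is not transcribed.
So MibE is not produced.
With no repressor bound, *irpB* is transcribed.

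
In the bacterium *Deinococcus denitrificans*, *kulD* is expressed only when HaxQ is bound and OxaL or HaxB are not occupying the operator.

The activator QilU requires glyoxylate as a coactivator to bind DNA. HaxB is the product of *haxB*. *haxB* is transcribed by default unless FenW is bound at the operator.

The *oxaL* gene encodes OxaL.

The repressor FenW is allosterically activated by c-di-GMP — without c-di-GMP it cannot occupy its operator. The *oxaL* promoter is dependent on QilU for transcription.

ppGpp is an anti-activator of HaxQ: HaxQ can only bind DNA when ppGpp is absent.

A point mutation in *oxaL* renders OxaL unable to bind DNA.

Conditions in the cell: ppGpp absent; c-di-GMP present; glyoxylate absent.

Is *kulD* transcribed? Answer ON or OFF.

OxaL is non-functional in this strain, so it has no effect.
c-di-GMP is present, so FenW is active.
With repressor FenW bound, *haxB* is not transcribed.
So HaxB is not produced.
ppGpp is absent, so HaxQ is active.
No repressor is bound and HaxQ is active, so *kulD* is transcribed.

ON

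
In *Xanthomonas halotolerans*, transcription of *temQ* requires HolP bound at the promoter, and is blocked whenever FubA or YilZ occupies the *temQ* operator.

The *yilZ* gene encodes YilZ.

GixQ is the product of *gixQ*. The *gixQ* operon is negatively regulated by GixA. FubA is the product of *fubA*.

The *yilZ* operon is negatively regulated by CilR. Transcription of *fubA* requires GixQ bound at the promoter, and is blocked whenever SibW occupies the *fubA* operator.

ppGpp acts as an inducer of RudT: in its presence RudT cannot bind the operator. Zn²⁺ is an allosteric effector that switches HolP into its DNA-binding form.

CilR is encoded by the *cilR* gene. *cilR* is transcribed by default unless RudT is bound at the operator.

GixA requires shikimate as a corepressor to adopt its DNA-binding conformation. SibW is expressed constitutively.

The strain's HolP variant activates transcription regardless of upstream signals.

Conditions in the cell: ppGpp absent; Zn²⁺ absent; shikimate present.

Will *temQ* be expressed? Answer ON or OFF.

SibW is produced constitutively and is active.
Shikimate is present, so GixA is active.
With repressor GixA bound, *gixQ* is not transcribed.
So GixQ is not produced.
With repressor SibW bound, *fubA* is not transcribed.
So FubA is not produced.
HolP is constitutively active in this strain.
ppGpp is absent, so RudT is active.
With repressor RudT bound, *cilR* is not transcribed.
So CilR is not produced.
With no repressor bound, *yilZ* is transcribed.
So YilZ is produced and active.
With repressor YilZ bound, *temQ* is not transcribed.

OFF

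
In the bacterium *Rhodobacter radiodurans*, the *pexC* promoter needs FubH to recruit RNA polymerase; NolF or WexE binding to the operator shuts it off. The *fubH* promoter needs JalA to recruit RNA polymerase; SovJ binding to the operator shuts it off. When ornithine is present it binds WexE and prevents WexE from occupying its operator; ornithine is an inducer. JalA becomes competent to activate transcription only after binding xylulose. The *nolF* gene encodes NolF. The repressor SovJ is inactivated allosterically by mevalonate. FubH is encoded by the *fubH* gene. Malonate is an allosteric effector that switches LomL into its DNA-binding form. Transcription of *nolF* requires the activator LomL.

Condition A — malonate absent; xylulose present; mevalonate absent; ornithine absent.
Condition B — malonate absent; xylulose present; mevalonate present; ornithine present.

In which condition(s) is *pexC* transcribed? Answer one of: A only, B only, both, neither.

B only

Condition A:
Malonate is absent, so LomL is inactive.
Required activator LomL is absent, so *nolF* is not transcribed.
So NolF is not produced.
Xylulose is present, so JalA is active.
Mevalonate is absent, so SovJ is active.
With repressor SovJ bound, *fubH* is not transcribed.
So FubH is not produced.
Ornithine is absent, so WexE is active.
With repressor WexE bound, *pexC* is not transcribed.
→ *pexC* is OFF in A.
Condition B:
Malonate is absent, so LomL is inactive.
Required activator LomL is absent, so *nolF* is not transcribed.
So NolF is not produced.
Xylulose is present, so JalA is active.
Mevalonate is present, so SovJ is inactive.
No repressor is bound and JalA is active, so *fubH* is transcribed.
So FubH is produced and active.
Ornithine is present, so WexE is inactive.
No repressor is bound and FubH is active, so *pexC* is transcribed.
→ *pexC* is ON in B.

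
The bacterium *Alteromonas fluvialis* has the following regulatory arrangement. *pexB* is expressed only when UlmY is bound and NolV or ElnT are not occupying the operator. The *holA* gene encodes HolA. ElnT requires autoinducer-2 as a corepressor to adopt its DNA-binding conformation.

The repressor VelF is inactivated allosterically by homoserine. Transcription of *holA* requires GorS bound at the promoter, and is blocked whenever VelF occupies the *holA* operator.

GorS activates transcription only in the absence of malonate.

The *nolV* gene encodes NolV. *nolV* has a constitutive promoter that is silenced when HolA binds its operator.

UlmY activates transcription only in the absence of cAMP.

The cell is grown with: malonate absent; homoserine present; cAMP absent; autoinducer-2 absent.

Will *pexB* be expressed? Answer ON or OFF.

ON

cAMP is absent, so UlmY is active.
Malonate is absent, so GorS is active.
Homoserine is present, so VelF is inactive.
No repressor is bound and GorS is active, so *holA* is transcribed.
So HolA is produced and active.
With repressor HolA bound, *nolV* is not transcribed.
So NolV is not produced.
Autoinducer-2 is absent, so ElnT is inactive.
No repressor is bound and UlmY is active, so *pexB* is transcribed.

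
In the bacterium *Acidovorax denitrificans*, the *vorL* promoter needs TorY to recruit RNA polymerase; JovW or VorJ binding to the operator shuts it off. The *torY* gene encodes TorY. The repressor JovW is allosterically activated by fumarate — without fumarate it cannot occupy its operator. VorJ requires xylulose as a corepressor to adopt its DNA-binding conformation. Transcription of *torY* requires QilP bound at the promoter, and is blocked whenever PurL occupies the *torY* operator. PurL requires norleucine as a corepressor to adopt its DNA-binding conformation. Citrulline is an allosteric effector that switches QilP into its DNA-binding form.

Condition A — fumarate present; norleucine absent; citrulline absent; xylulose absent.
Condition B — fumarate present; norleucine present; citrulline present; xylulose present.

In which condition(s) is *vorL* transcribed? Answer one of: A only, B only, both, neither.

neither

Condition A:
Fumarate is present, so JovW is active.
Norleucine is absent, so PurL is inactive.
Citrulline is absent, so QilP is inactive.
Required activator QilP is absent, so *torY* is not transcribed.
So TorY is not produced.
Xylulose is absent, so VorJ is inactive.
With repressor JovW bound, *vorL* is not transcribed.
→ *vorL* is OFF in A.
Condition B:
Fumarate is present, so JovW is active.
Norleucine is present, so PurL is active.
Citrulline is present, so QilP is active.
With repressor PurL bound, *torY* is not transcribed.
So TorY is not produced.
Xylulose is present, so VorJ is active.
With repressor JovW bound, *vorL* is not transcribed.
→ *vorL* is OFF in B.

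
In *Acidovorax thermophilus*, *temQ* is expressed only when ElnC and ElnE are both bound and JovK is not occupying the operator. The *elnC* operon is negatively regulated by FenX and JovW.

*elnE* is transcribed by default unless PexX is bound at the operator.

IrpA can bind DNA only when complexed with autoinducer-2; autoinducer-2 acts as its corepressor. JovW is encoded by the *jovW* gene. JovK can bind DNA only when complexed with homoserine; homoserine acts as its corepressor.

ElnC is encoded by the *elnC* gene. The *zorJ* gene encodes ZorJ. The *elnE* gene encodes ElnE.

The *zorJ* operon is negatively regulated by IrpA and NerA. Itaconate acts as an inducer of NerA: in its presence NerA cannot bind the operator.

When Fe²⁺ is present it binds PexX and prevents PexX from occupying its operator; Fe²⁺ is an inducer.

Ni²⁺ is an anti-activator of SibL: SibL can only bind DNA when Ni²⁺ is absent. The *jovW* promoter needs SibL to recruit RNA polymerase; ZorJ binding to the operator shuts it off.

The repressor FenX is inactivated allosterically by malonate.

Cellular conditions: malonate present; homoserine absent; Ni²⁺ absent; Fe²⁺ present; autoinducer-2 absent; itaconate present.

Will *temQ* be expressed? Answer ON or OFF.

Homoserine is absent, so JovK is inactive.
Malonate is present, so FenX is inactive.
Autoinducer-2 is absent, so IrpA is inactive.
Itaconate is present, so NerA is inactive.
With no repressor bound, *zorJ* is transcribed.
So ZorJ is produced and active.
Ni²⁺ is absent, so SibL is active.
With repressor ZorJ bound, *jovW* is not transcribed.
So JovW is not produced.
With no repressor bound, *elnC* is transcribed.
So ElnC is produced and active.
Fe²⁺ is present, so PexX is inactive.
With no repressor bound, *elnE* is transcribed.
So ElnE is produced and active.
No repressor is bound and ElnC and ElnE are active, so *temQ* is transcribed.

ON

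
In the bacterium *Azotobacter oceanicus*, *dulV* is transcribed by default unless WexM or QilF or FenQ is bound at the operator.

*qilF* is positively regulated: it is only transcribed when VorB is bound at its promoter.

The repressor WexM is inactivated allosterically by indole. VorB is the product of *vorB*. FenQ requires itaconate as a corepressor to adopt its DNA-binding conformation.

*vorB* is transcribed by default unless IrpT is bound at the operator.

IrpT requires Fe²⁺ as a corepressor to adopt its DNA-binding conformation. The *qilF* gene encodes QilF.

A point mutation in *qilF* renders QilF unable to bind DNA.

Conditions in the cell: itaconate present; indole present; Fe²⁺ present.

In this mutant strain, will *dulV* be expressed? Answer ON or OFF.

Indole is present, so WexM is inactive.
QilF is non-functional in this strain, so it has no effect.
Itaconate is present, so FenQ is active.
With repressor FenQ bound, *dulV* is not transcribed.

OFF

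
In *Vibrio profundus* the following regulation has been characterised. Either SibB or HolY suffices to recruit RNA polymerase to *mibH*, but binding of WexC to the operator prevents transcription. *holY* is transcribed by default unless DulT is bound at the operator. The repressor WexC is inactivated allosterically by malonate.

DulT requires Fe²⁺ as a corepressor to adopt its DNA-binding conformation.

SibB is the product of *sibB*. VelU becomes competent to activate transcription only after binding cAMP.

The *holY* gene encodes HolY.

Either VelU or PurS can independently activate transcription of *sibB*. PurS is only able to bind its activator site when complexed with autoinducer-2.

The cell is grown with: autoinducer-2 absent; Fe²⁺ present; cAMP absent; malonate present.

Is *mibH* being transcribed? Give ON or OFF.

OFF

Malonate is present, so WexC is inactive.
cAMP is absent, so VelU is inactive.
Autoinducer-2 is absent, so PurS is inactive.
No activator is available at the *sibB* promoter, so *sibB* is not transcribed.
So SibB is not produced.
Fe²⁺ is present, so DulT is active.
With repressor DulT bound, *holY* is not transcribed.
So HolY is not produced.
No activator is available at the *mibH* promoter, so *mibH* is not transcribed.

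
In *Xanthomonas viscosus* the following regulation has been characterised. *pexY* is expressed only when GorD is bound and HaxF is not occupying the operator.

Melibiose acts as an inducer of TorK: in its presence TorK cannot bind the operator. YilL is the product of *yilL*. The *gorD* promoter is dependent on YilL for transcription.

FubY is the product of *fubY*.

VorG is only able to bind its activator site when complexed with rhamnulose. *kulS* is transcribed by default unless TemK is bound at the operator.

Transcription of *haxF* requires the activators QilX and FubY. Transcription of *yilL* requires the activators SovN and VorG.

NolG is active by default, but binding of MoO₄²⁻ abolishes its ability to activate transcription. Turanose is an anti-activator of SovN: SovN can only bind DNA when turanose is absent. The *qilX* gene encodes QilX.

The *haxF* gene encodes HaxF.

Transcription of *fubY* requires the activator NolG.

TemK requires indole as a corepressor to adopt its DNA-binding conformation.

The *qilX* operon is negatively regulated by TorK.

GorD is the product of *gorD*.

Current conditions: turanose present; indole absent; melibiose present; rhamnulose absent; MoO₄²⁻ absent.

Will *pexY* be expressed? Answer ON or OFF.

OFF

Turanose is present, so SovN is inactive.
Rhamnulose is absent, so VorG is inactive.
Required activator SovN is absent, so *yilL* is not transcribed.
So YilL is not produced.
Required activator YilL is absent, so *gorD* is not transcribed.
So GorD is not produced.
Melibiose is present, so TorK is inactive.
With no repressor bound, *qilX* is transcribed.
So QilX is produced and active.
MoO₄²⁻ is absent, so NolG is active.
No repressor is bound and NolG is active, so *fubY* is transcribed.
So FubY is produced and active.
No repressor is bound and QilX and FubY are active, so *haxF* is transcribed.
So HaxF is produced and active.
With repressor HaxF bound, *pexY* is not transcribed.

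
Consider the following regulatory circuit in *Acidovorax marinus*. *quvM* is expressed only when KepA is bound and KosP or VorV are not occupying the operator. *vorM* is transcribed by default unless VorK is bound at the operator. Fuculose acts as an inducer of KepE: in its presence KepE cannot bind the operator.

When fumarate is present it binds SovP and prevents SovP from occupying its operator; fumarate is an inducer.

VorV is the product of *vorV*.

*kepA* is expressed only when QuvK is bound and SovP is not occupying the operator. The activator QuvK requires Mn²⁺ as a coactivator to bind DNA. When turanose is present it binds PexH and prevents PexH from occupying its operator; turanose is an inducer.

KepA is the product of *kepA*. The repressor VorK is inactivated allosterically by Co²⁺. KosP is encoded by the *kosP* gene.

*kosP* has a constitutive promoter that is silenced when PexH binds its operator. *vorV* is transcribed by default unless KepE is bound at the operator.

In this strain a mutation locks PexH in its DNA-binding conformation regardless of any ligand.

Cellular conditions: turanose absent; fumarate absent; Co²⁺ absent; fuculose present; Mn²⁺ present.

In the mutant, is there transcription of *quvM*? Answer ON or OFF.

PexH is constitutively active in this strain.
With repressor PexH bound, *kosP* is not transcribed.
So KosP is not produced.
Fuculose is present, so KepE is inactive.
With no repressor bound, *vorV* is transcribed.
So VorV is produced and active.
Fumarate is absent, so SovP is active.
Mn²⁺ is present, so QuvK is active.
With repressor SovP bound, *kepA* is not transcribed.
So KepA is not produced.
With repressor VorV bound, *quvM* is not transcribed.

OFF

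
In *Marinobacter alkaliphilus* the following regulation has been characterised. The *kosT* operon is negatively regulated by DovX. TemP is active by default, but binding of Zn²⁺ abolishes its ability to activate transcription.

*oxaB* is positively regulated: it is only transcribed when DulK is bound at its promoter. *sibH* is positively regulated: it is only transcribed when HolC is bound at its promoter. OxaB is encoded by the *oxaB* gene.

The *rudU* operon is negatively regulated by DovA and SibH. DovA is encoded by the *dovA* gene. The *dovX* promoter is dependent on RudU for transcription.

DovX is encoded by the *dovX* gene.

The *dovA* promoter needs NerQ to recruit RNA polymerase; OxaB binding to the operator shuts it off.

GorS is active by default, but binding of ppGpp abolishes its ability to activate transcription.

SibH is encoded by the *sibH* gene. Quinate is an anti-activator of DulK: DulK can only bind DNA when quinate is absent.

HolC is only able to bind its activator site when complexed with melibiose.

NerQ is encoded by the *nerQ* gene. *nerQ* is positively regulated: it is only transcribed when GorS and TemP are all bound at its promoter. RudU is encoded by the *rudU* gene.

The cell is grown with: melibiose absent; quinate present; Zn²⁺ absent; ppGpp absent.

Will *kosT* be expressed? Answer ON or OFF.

ON

ppGpp is absent, so GorS is active.
Zn²⁺ is absent, so TemP is active.
No repressor is bound and GorS and TemP are active, so *nerQ* is transcribed.
So NerQ is produced and active.
Quinate is present, so DulK is inactive.
Required activator DulK is absent, so *oxaB* is not transcribed.
So OxaB is not produced.
No repressor is bound and NerQ is active, so *dovA* is transcribed.
So DovA is produced and active.
Melibiose is absent, so HolC is inactive.
Required activator HolC is absent, so *sibH* is not transcribed.
So SibH is not produced.
With repressor DovA bound, *rudU* is not transcribed.
So RudU is not produced.
Required activator RudU is absent, so *dovX* is not transcribed.
So DovX is not produced.
With no repressor bound, *kosT* is transcribed.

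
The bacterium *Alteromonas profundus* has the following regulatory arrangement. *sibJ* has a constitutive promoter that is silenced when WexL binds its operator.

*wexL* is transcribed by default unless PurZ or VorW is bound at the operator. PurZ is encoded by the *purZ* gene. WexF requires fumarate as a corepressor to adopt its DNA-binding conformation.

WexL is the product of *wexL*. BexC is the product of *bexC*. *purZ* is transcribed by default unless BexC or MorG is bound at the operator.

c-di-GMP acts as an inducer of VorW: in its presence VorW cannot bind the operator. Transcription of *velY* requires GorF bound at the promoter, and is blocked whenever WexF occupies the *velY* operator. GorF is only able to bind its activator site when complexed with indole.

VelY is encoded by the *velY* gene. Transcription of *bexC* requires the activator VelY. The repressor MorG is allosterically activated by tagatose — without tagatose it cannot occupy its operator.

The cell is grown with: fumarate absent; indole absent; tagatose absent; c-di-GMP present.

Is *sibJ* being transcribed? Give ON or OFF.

Indole is absent, so GorF is inactive.
Fumarate is absent, so WexF is inactive.
Required activator GorF is absent, so *velY* is not transcribed.
So VelY is not produced.
Required activator VelY is absent, so *bexC* is not transcribed.
So BexC is not produced.
Tagatose is absent, so MorG is inactive.
With no repressor bound, *purZ* is transcribed.
So PurZ is produced and active.
c-di-GMP is present, so VorW is inactive.
With repressor PurZ bound, *wexL* is not transcribed.
So WexL is not produced.
With no repressor bound, *sibJ* is transcribed.

ON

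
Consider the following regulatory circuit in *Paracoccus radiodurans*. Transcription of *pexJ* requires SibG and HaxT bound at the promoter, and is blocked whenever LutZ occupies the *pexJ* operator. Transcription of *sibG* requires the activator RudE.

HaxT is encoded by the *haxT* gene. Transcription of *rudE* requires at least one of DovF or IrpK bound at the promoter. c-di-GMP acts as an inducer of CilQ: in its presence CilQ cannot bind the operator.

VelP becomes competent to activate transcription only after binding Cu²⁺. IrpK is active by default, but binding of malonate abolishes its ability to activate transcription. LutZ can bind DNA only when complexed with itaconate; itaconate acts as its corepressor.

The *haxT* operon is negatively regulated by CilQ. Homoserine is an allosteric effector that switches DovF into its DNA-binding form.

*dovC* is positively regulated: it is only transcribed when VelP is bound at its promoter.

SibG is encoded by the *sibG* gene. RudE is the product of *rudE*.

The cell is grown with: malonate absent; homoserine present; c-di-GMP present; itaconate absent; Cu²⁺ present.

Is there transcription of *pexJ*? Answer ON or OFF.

ON

Itaconate is absent, so LutZ is inactive.
Homoserine is present, so DovF is active.
Malonate is absent, so IrpK is active.
Activator DovF is present, so *rudE* is transcribed.
So RudE is produced and active.
No repressor is bound and RudE is active, so *sibG* is transcribed.
So SibG is produced and active.
c-di-GMP is present, so CilQ is inactive.
With no repressor bound, *haxT* is transcribed.
So HaxT is produced and active.
No repressor is bound and SibG and HaxT are active, so *pexJ* is transcribed.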